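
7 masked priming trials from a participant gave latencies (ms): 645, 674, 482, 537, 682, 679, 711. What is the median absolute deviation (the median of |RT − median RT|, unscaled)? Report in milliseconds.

Sorted: 482, 537, 645, 674, 679, 682, 711 → median = 674
|x − 674|: 29, 0, 192, 137, 8, 5, 37
Sorted deviations: 0, 5, 8, 29, 37, 137, 192 → MAD = 29

29 ms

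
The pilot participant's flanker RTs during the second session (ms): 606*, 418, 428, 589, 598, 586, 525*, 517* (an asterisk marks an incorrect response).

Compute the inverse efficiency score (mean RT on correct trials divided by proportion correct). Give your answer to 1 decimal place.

838.1 ms

Correct trials (n=5): 418, 428, 589, 598, 586
Mean correct RT = 2619/5 = 523.8000 ms
Proportion correct = 5/8
IES = 523.8000 / (5/8) = 838.080 ms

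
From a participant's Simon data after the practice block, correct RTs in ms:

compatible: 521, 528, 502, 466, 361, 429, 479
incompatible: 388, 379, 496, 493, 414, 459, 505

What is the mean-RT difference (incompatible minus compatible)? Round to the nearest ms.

M(compatible) = 3286/7 = 469.429
M(incompatible) = 3134/7 = 447.714
Difference = 447.714 − 469.429 = -21.714 ms

-22 ms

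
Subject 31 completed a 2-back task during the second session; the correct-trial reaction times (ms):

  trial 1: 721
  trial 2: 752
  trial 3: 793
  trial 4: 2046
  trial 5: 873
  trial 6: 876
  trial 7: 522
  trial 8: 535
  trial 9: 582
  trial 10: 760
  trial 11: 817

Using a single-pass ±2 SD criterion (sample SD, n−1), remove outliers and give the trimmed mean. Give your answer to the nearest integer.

n = 11, ΣRT = 9277, M = 843.364
Σ(x−M)² = 1748452.55; s = √(1748452.55/10) = 418.145
Cutoffs: 843.364 ± 2·418.145 → [7.1, 1679.7]
Outside: 2046 → excluded.
Retained (n=10): Σ = 7231, mean = 7231/10 = 723.100

723 ms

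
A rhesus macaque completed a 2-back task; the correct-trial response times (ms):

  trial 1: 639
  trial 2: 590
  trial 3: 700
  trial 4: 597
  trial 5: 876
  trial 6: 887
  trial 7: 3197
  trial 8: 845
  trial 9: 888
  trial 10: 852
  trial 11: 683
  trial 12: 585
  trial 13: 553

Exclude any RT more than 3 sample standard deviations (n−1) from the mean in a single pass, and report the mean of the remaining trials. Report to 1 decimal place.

724.6 ms

n = 13, ΣRT = 11892, M = 914.769
Σ(x−M)² = 5842344.31; s = √(5842344.31/12) = 697.755
Cutoffs: 914.769 ± 3·697.755 → [-1178.5, 3008.0]
Outside: 3197 → excluded.
Retained (n=12): Σ = 8695, mean = 8695/12 = 724.583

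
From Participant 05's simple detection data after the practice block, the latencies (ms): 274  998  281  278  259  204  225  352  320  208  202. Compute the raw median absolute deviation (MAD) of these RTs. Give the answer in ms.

Sorted: 202, 204, 208, 225, 259, 274, 278, 281, 320, 352, 998 → median = 274
|x − 274|: 0, 724, 7, 4, 15, 70, 49, 78, 46, 66, 72
Sorted deviations: 0, 4, 7, 15, 46, 49, 66, 70, 72, 78, 724 → MAD = 49

49 ms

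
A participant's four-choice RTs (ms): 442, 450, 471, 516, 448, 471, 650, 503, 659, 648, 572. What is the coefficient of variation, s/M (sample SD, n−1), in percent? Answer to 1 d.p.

16.4%

n = 11, Σ = 5830, M = 530.0000
Σ(x−M)² = 75484.000; s = √(75484.000/10) = 86.8815
CV = 86.8815 / 530.0000 = 0.16393 = 16.393%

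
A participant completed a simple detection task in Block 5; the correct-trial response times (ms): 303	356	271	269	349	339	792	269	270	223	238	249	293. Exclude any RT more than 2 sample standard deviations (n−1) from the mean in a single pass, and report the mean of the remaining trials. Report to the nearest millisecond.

n = 13, ΣRT = 4221, M = 324.692
Σ(x−M)² = 257290.77; s = √(257290.77/12) = 146.427
Cutoffs: 324.692 ± 2·146.427 → [31.8, 617.5]
Outside: 792 → excluded.
Retained (n=12): Σ = 3429, mean = 3429/12 = 285.750

286 ms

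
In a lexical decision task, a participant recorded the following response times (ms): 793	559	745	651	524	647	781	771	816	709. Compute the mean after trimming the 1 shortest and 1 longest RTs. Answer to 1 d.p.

707.0 ms

Sorted: 524, 559, 647, 651, 709, 745, 771, 781, 793, 816
Drop lowest 1 (524) and highest 1 (816)
Remaining (n=8): Σ = 5656, mean = 5656/8 = 707.000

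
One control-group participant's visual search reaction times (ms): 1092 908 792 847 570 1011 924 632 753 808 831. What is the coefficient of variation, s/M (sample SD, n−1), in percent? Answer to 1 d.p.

18.2%

n = 11, Σ = 9168, M = 833.4545
Σ(x−M)² = 231144.727; s = √(231144.727/10) = 152.0344
CV = 152.0344 / 833.4545 = 0.18241 = 18.241%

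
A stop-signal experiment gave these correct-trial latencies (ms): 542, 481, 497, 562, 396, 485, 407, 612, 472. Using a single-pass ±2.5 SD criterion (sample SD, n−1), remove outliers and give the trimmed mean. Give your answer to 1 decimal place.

n = 9, ΣRT = 4454, M = 494.889
Σ(x−M)² = 38760.89; s = √(38760.89/8) = 69.607
Cutoffs: 494.889 ± 2.5·69.607 → [320.9, 668.9]
No RTs fall outside the cutoffs; all 9 retained. Mean = 4454/9 = 494.889

494.9 ms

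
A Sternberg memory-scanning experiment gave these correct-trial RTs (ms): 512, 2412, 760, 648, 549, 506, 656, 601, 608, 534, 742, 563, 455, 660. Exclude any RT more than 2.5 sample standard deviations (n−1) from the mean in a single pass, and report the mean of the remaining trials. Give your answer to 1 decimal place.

599.5 ms

n = 14, ΣRT = 10206, M = 729.000
Σ(x−M)² = 3151170.00; s = √(3151170.00/13) = 492.339
Cutoffs: 729.000 ± 2.5·492.339 → [-501.8, 1959.8]
Outside: 2412 → excluded.
Retained (n=13): Σ = 7794, mean = 7794/13 = 599.538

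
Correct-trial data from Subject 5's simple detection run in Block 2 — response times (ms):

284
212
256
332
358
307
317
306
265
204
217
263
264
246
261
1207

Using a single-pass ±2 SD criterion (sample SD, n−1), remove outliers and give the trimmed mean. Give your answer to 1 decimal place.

n = 16, ΣRT = 5299, M = 331.188
Σ(x−M)² = 846216.44; s = √(846216.44/15) = 237.517
Cutoffs: 331.188 ± 2·237.517 → [-143.8, 806.2]
Outside: 1207 → excluded.
Retained (n=15): Σ = 4092, mean = 4092/15 = 272.800

272.8 ms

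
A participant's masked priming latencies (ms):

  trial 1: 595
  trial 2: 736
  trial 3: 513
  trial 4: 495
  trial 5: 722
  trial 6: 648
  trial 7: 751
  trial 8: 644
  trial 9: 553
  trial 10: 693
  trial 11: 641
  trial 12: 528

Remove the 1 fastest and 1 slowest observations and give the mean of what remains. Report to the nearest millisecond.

627 ms

Sorted: 495, 513, 528, 553, 595, 641, 644, 648, 693, 722, 736, 751
Drop lowest 1 (495) and highest 1 (751)
Remaining (n=10): Σ = 6273, mean = 6273/10 = 627.300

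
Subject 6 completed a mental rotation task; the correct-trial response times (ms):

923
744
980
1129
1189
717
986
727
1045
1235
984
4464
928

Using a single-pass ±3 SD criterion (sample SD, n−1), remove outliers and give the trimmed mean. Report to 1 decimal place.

965.6 ms

n = 13, ΣRT = 16051, M = 1234.692
Σ(x−M)² = 11624980.77; s = √(11624980.77/12) = 984.250
Cutoffs: 1234.692 ± 3·984.250 → [-1718.1, 4187.4]
Outside: 4464 → excluded.
Retained (n=12): Σ = 11587, mean = 11587/12 = 965.583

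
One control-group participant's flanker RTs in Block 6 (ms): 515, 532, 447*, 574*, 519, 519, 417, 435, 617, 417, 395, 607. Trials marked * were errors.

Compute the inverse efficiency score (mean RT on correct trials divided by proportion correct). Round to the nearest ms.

Correct trials (n=10): 515, 532, 519, 519, 417, 435, 617, 417, 395, 607
Mean correct RT = 4973/10 = 497.3000 ms
Proportion correct = 10/12
IES = 497.3000 / (10/12) = 596.760 ms

597 ms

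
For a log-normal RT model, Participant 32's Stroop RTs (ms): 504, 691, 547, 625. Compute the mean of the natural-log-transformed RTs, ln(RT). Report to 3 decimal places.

6.376

ln(RT): 6.2226, 6.5381, 6.3044, 6.4378
Σ ln(RT) = 25.5029
Mean = 25.5029/4 = 6.37573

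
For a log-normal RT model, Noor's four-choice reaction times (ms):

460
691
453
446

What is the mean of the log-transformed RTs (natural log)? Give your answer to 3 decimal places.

ln(RT): 6.1312, 6.5381, 6.1159, 6.1003
Σ ln(RT) = 24.8856
Mean = 24.8856/4 = 6.22139

6.221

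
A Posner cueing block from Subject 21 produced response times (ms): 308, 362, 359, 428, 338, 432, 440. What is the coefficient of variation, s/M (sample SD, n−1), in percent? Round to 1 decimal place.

n = 7, Σ = 2667, M = 381.0000
Σ(x−M)² = 16314.000; s = √(16314.000/6) = 52.1440
CV = 52.1440 / 381.0000 = 0.13686 = 13.686%

13.7%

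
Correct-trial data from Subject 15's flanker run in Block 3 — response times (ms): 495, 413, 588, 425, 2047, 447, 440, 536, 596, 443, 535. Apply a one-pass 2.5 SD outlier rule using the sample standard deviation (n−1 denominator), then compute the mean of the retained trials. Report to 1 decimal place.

491.8 ms

n = 11, ΣRT = 6965, M = 633.182
Σ(x−M)² = 2240455.64; s = √(2240455.64/10) = 473.335
Cutoffs: 633.182 ± 2.5·473.335 → [-550.2, 1816.5]
Outside: 2047 → excluded.
Retained (n=10): Σ = 4918, mean = 4918/10 = 491.800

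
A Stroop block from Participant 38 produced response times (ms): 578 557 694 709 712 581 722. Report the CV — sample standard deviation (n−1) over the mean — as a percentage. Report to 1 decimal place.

11.4%

n = 7, Σ = 4553, M = 650.4286
Σ(x−M)² = 33037.714; s = √(33037.714/6) = 74.2044
CV = 74.2044 / 650.4286 = 0.11409 = 11.409%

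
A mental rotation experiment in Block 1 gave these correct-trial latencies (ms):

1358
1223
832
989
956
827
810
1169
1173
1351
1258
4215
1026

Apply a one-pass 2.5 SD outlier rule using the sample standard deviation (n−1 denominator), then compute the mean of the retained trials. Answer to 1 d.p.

n = 13, ΣRT = 17187, M = 1322.077
Σ(x−M)² = 9510822.92; s = √(9510822.92/12) = 890.263
Cutoffs: 1322.077 ± 2.5·890.263 → [-903.6, 3547.7]
Outside: 4215 → excluded.
Retained (n=12): Σ = 12972, mean = 12972/12 = 1081.000

1081.0 ms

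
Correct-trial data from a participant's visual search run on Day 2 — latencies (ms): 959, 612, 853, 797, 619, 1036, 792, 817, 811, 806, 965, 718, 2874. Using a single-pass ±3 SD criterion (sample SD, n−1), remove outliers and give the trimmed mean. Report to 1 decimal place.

n = 13, ΣRT = 12659, M = 973.769
Σ(x−M)² = 4095290.31; s = √(4095290.31/12) = 584.187
Cutoffs: 973.769 ± 3·584.187 → [-778.8, 2726.3]
Outside: 2874 → excluded.
Retained (n=12): Σ = 9785, mean = 9785/12 = 815.417

815.4 ms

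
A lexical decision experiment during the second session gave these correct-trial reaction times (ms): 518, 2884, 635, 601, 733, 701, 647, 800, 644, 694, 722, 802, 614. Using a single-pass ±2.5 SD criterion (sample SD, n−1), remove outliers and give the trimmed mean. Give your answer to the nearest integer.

676 ms

n = 13, ΣRT = 10995, M = 845.769
Σ(x−M)² = 4576128.31; s = √(4576128.31/12) = 617.531
Cutoffs: 845.769 ± 2.5·617.531 → [-698.1, 2389.6]
Outside: 2884 → excluded.
Retained (n=12): Σ = 8111, mean = 8111/12 = 675.917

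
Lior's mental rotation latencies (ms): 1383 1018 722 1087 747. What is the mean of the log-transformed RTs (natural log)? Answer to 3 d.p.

ln(RT): 7.2320, 6.9256, 6.5820, 6.9912, 6.6161
Σ ln(RT) = 34.3469
Mean = 34.3469/5 = 6.86937

6.869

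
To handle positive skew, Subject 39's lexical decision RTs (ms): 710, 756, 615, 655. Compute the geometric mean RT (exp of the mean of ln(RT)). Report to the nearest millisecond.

682 ms

ln(RT): 6.5653, 6.6280, 6.4216, 6.4846
Mean ln(RT) = 26.0996/4 = 6.52489
Geometric mean = exp(6.52489) = 681.91 ms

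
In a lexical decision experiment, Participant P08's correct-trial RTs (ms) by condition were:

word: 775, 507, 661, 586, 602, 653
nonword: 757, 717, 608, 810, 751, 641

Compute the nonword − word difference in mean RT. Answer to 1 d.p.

83.3 ms

M(word) = 3784/6 = 630.667
M(nonword) = 4284/6 = 714.000
Difference = 714.000 − 630.667 = 83.333 ms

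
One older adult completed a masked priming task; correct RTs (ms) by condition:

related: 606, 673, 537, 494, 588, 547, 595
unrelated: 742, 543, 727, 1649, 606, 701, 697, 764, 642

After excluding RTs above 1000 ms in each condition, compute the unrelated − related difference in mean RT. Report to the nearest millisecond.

unrelated: exclude 1649
M(related) = 4040/7 = 577.143
M(unrelated) = 5422/8 = 677.750
Difference = 677.750 − 577.143 = 100.607 ms

101 ms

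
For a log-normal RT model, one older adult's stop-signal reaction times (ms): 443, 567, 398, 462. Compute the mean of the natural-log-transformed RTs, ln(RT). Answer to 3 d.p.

ln(RT): 6.0936, 6.3404, 5.9865, 6.1356
Σ ln(RT) = 24.5559
Mean = 24.5559/4 = 6.13899

6.139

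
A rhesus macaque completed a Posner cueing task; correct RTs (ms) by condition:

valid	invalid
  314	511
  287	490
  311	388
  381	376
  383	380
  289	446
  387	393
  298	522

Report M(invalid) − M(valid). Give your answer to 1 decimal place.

107.0 ms

M(valid) = 2650/8 = 331.250
M(invalid) = 3506/8 = 438.250
Difference = 438.250 − 331.250 = 107.000 ms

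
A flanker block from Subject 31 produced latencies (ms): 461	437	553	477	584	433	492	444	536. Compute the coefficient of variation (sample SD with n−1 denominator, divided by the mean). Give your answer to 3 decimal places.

0.112

n = 9, Σ = 4417, M = 490.7778
Σ(x−M)² = 24103.556; s = √(24103.556/8) = 54.8903
CV = 54.8903 / 490.7778 = 0.11184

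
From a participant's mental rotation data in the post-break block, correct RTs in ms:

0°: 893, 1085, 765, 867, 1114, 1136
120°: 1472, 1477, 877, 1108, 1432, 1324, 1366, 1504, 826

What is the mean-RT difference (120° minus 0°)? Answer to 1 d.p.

M(0°) = 5860/6 = 976.667
M(120°) = 11386/9 = 1265.111
Difference = 1265.111 − 976.667 = 288.444 ms

288.4 ms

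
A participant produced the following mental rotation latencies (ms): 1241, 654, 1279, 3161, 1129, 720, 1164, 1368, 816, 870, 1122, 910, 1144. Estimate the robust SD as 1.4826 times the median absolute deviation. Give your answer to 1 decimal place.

324.7 ms

Sorted: 654, 720, 816, 870, 910, 1122, 1129, 1144, 1164, 1241, 1279, 1368, 3161 → median = 1129
|x − 1129| sorted: 0, 7, 15, 35, 112, 150, 219, 239, 259, 313, 409, 475, 2032 → MAD = 219
Robust SD ≈ 1.4826 × 219 = 324.689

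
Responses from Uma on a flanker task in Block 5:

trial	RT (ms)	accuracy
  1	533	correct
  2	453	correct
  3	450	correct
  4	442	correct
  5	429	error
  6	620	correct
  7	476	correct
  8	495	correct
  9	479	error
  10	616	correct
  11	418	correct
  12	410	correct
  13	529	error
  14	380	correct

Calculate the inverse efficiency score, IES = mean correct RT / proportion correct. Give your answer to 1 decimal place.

Correct trials (n=11): 533, 453, 450, 442, 620, 476, 495, 616, 418, 410, 380
Mean correct RT = 5293/11 = 481.1818 ms
Proportion correct = 11/14
IES = 481.1818 / (11/14) = 612.413 ms

612.4 ms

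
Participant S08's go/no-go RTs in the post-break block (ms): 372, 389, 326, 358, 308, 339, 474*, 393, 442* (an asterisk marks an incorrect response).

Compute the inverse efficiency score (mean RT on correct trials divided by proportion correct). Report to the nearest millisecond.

456 ms

Correct trials (n=7): 372, 389, 326, 358, 308, 339, 393
Mean correct RT = 2485/7 = 355.0000 ms
Proportion correct = 7/9
IES = 355.0000 / (7/9) = 456.429 ms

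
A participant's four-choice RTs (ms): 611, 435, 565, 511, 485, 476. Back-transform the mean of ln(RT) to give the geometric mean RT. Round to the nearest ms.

511 ms

ln(RT): 6.4151, 6.0753, 6.3368, 6.2364, 6.1841, 6.1654
Mean ln(RT) = 37.4132/6 = 6.23553
Geometric mean = exp(6.23553) = 510.57 ms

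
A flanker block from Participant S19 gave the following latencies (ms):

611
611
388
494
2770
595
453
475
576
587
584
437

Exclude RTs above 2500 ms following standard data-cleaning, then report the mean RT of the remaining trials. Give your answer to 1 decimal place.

528.3 ms

Excluded: 2770
Retained (n=11): Σ = 5811
Mean = 5811/11 = 528.2727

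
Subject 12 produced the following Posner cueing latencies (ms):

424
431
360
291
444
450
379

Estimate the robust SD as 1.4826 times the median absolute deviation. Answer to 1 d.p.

Sorted: 291, 360, 379, 424, 431, 444, 450 → median = 424
|x − 424| sorted: 0, 7, 20, 26, 45, 64, 133 → MAD = 26
Robust SD ≈ 1.4826 × 26 = 38.548

38.5 ms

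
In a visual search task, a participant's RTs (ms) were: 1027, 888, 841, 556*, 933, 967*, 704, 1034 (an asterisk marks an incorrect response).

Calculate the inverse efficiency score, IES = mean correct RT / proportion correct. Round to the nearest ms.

1206 ms

Correct trials (n=6): 1027, 888, 841, 933, 704, 1034
Mean correct RT = 5427/6 = 904.5000 ms
Proportion correct = 6/8
IES = 904.5000 / (6/8) = 1206.000 ms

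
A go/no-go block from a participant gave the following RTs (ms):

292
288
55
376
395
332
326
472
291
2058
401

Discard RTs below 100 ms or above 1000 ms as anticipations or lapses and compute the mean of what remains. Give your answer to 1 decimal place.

Excluded: 55, 2058
Retained (n=9): Σ = 3173
Mean = 3173/9 = 352.5556

352.6 ms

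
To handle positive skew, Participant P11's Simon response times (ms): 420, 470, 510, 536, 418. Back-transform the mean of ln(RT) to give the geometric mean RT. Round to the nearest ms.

ln(RT): 6.0403, 6.1527, 6.2344, 6.2841, 6.0355
Mean ln(RT) = 30.7470/5 = 6.14940
Geometric mean = exp(6.14940) = 468.44 ms

468 ms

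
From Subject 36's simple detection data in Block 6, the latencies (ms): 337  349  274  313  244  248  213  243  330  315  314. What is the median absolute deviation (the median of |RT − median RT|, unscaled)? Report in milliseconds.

36 ms

Sorted: 213, 243, 244, 248, 274, 313, 314, 315, 330, 337, 349 → median = 313
|x − 313|: 24, 36, 39, 0, 69, 65, 100, 70, 17, 2, 1
Sorted deviations: 0, 1, 2, 17, 24, 36, 39, 65, 69, 70, 100 → MAD = 36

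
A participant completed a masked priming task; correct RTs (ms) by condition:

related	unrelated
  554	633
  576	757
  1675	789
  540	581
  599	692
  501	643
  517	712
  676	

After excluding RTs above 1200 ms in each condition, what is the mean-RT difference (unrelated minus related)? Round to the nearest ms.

121 ms

related: exclude 1675
M(related) = 3963/7 = 566.143
M(unrelated) = 4807/7 = 686.714
Difference = 686.714 − 566.143 = 120.571 ms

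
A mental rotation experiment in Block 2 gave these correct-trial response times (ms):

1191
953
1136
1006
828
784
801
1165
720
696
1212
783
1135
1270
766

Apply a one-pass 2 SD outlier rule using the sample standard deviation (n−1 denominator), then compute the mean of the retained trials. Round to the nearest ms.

963 ms

n = 15, ΣRT = 14446, M = 963.067
Σ(x−M)² = 588556.93; s = √(588556.93/14) = 205.036
Cutoffs: 963.067 ± 2·205.036 → [553.0, 1373.1]
No RTs fall outside the cutoffs; all 15 retained. Mean = 14446/15 = 963.067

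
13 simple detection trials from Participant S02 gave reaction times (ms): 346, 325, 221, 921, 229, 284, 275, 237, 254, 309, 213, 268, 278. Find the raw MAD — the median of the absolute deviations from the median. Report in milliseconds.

38 ms

Sorted: 213, 221, 229, 237, 254, 268, 275, 278, 284, 309, 325, 346, 921 → median = 275
|x − 275|: 71, 50, 54, 646, 46, 9, 0, 38, 21, 34, 62, 7, 3
Sorted deviations: 0, 3, 7, 9, 21, 34, 38, 46, 50, 54, 62, 71, 646 → MAD = 38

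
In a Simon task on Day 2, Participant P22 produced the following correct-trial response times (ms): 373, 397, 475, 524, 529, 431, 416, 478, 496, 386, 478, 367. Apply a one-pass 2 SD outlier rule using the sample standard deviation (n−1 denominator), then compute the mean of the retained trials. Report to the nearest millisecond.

446 ms

n = 12, ΣRT = 5350, M = 445.833
Σ(x−M)² = 37057.67; s = √(37057.67/11) = 58.042
Cutoffs: 445.833 ± 2·58.042 → [329.7, 561.9]
No RTs fall outside the cutoffs; all 12 retained. Mean = 5350/12 = 445.833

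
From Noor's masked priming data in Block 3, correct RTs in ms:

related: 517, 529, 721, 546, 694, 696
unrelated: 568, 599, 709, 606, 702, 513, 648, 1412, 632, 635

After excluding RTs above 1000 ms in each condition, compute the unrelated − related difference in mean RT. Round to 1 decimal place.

unrelated: exclude 1412
M(related) = 3703/6 = 617.167
M(unrelated) = 5612/9 = 623.556
Difference = 623.556 − 617.167 = 6.389 ms

6.4 ms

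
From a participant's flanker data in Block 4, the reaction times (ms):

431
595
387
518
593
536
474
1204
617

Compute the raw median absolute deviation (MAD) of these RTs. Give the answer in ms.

62 ms

Sorted: 387, 431, 474, 518, 536, 593, 595, 617, 1204 → median = 536
|x − 536|: 105, 59, 149, 18, 57, 0, 62, 668, 81
Sorted deviations: 0, 18, 57, 59, 62, 81, 105, 149, 668 → MAD = 62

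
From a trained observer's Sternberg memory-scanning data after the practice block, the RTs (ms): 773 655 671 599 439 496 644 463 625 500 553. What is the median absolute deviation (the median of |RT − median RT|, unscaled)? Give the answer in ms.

Sorted: 439, 463, 496, 500, 553, 599, 625, 644, 655, 671, 773 → median = 599
|x − 599|: 174, 56, 72, 0, 160, 103, 45, 136, 26, 99, 46
Sorted deviations: 0, 26, 45, 46, 56, 72, 99, 103, 136, 160, 174 → MAD = 72

72 ms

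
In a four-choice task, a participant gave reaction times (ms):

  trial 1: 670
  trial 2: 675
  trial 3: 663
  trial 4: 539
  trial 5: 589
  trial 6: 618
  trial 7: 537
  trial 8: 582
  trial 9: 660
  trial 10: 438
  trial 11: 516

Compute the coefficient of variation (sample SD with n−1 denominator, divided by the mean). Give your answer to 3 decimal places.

0.130

n = 11, Σ = 6487, M = 589.7273
Σ(x−M)² = 58692.182; s = √(58692.182/10) = 76.6108
CV = 76.6108 / 589.7273 = 0.12991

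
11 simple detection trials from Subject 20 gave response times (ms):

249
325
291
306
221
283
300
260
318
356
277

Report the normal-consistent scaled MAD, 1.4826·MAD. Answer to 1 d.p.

Sorted: 221, 249, 260, 277, 283, 291, 300, 306, 318, 325, 356 → median = 291
|x − 291| sorted: 0, 8, 9, 14, 15, 27, 31, 34, 42, 65, 70 → MAD = 27
Robust SD ≈ 1.4826 × 27 = 40.030

40.0 ms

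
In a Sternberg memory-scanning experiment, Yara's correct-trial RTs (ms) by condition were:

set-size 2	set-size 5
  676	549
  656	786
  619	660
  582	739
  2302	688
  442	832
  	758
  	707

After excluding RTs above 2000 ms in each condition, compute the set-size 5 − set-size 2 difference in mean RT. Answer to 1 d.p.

119.9 ms

set-size 2: exclude 2302
M(set-size 2) = 2975/5 = 595.000
M(set-size 5) = 5719/8 = 714.875
Difference = 714.875 − 595.000 = 119.875 ms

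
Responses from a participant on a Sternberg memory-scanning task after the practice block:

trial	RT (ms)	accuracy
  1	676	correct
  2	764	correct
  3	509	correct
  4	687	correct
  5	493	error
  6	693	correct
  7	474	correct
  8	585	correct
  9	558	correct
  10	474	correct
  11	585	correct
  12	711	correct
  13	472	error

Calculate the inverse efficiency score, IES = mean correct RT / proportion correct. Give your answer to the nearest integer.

722 ms

Correct trials (n=11): 676, 764, 509, 687, 693, 474, 585, 558, 474, 585, 711
Mean correct RT = 6716/11 = 610.5455 ms
Proportion correct = 11/13
IES = 610.5455 / (11/13) = 721.554 ms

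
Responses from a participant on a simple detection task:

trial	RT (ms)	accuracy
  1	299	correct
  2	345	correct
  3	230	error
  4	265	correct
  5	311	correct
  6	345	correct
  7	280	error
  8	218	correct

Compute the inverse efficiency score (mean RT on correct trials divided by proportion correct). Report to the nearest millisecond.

Correct trials (n=6): 299, 345, 265, 311, 345, 218
Mean correct RT = 1783/6 = 297.1667 ms
Proportion correct = 6/8
IES = 297.1667 / (6/8) = 396.222 ms

396 ms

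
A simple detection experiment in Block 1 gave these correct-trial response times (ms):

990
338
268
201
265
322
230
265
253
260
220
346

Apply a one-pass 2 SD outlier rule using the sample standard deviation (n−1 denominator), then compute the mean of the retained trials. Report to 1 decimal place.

269.8 ms

n = 12, ΣRT = 3958, M = 329.833
Σ(x−M)² = 497847.67; s = √(497847.67/11) = 212.741
Cutoffs: 329.833 ± 2·212.741 → [-95.6, 755.3]
Outside: 990 → excluded.
Retained (n=11): Σ = 2968, mean = 2968/11 = 269.818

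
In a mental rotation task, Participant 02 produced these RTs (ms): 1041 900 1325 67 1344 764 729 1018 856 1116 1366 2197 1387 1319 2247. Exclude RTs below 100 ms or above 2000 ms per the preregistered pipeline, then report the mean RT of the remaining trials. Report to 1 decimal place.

Excluded: 67, 2197, 2247
Retained (n=12): Σ = 13165
Mean = 13165/12 = 1097.0833

1097.1 ms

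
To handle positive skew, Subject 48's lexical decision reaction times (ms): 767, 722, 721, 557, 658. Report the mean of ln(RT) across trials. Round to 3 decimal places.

ln(RT): 6.6425, 6.5820, 6.5806, 6.3226, 6.4892
Σ ln(RT) = 32.6169
Mean = 32.6169/5 = 6.52338

6.523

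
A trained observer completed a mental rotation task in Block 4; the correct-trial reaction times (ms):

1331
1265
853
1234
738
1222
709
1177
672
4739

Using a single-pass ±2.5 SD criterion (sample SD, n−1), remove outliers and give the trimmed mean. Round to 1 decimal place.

n = 10, ΣRT = 13940, M = 1394.000
Σ(x−M)² = 13025434.00; s = √(13025434.00/9) = 1203.026
Cutoffs: 1394.000 ± 2.5·1203.026 → [-1613.6, 4401.6]
Outside: 4739 → excluded.
Retained (n=9): Σ = 9201, mean = 9201/9 = 1022.333

1022.3 ms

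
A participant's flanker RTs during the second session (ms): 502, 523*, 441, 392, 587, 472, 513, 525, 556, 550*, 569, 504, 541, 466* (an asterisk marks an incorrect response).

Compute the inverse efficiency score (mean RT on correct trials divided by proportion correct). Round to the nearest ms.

Correct trials (n=11): 502, 441, 392, 587, 472, 513, 525, 556, 569, 504, 541
Mean correct RT = 5602/11 = 509.2727 ms
Proportion correct = 11/14
IES = 509.2727 / (11/14) = 648.165 ms

648 ms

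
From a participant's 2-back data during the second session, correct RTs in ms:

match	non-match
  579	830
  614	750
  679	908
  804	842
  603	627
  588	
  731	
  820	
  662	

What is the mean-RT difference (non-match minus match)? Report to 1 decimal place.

M(match) = 6080/9 = 675.556
M(non-match) = 3957/5 = 791.400
Difference = 791.400 − 675.556 = 115.844 ms

115.8 ms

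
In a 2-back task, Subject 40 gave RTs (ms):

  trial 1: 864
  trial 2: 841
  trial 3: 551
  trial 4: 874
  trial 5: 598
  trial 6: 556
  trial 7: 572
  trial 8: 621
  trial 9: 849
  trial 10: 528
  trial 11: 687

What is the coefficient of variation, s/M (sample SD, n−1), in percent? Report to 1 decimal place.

20.8%

n = 11, Σ = 7541, M = 685.5455
Σ(x−M)² = 202674.727; s = √(202674.727/10) = 142.3639
CV = 142.3639 / 685.5455 = 0.20767 = 20.767%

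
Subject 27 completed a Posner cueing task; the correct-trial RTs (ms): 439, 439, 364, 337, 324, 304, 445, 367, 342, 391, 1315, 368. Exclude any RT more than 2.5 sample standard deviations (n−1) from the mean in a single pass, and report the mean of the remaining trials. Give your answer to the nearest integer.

n = 12, ΣRT = 5435, M = 452.917
Σ(x−M)² = 834504.92; s = √(834504.92/11) = 275.434
Cutoffs: 452.917 ± 2.5·275.434 → [-235.7, 1141.5]
Outside: 1315 → excluded.
Retained (n=11): Σ = 4120, mean = 4120/11 = 374.545

375 ms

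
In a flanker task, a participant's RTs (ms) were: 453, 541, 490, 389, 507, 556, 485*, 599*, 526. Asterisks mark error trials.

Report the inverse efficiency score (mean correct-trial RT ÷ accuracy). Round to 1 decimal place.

635.9 ms

Correct trials (n=7): 453, 541, 490, 389, 507, 556, 526
Mean correct RT = 3462/7 = 494.5714 ms
Proportion correct = 7/9
IES = 494.5714 / (7/9) = 635.878 ms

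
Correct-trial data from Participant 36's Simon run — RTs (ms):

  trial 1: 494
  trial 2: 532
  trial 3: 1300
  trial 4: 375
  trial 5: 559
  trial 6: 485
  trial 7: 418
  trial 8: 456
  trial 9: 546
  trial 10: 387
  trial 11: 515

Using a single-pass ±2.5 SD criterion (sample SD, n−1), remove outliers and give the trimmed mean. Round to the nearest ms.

477 ms

n = 11, ΣRT = 6067, M = 551.545
Σ(x−M)² = 654934.73; s = √(654934.73/10) = 255.917
Cutoffs: 551.545 ± 2.5·255.917 → [-88.2, 1191.3]
Outside: 1300 → excluded.
Retained (n=10): Σ = 4767, mean = 4767/10 = 476.700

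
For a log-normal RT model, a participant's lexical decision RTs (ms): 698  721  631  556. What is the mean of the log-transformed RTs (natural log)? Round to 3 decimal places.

6.474

ln(RT): 6.5482, 6.5806, 6.4473, 6.3208
Σ ln(RT) = 25.8969
Mean = 25.8969/4 = 6.47423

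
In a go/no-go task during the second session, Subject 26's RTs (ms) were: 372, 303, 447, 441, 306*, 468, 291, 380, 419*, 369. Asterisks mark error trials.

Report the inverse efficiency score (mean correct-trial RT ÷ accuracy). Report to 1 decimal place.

Correct trials (n=8): 372, 303, 447, 441, 468, 291, 380, 369
Mean correct RT = 3071/8 = 383.8750 ms
Proportion correct = 8/10
IES = 383.8750 / (8/10) = 479.844 ms

479.8 ms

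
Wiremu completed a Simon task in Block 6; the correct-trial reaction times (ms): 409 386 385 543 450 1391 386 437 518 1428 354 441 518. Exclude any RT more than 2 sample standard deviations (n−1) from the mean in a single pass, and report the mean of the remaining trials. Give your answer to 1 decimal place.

n = 13, ΣRT = 7646, M = 588.154
Σ(x−M)² = 1635301.69; s = √(1635301.69/12) = 369.155
Cutoffs: 588.154 ± 2·369.155 → [-150.2, 1326.5]
Outside: 1391, 1428 → excluded.
Retained (n=11): Σ = 4827, mean = 4827/11 = 438.818

438.8 ms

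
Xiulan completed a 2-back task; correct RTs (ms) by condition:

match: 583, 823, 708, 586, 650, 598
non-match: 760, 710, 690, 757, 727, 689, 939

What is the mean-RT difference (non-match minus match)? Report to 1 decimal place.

95.1 ms

M(match) = 3948/6 = 658.000
M(non-match) = 5272/7 = 753.143
Difference = 753.143 − 658.000 = 95.143 ms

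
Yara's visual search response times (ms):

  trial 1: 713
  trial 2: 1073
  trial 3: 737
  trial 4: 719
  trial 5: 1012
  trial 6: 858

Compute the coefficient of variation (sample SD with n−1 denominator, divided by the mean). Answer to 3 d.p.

0.185

n = 6, Σ = 5112, M = 852.0000
Σ(x−M)² = 124712.000; s = √(124712.000/5) = 157.9316
CV = 157.9316 / 852.0000 = 0.18537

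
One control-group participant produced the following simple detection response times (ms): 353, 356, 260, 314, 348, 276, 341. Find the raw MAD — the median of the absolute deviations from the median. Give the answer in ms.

Sorted: 260, 276, 314, 341, 348, 353, 356 → median = 341
|x − 341|: 12, 15, 81, 27, 7, 65, 0
Sorted deviations: 0, 7, 12, 15, 27, 65, 81 → MAD = 15

15 ms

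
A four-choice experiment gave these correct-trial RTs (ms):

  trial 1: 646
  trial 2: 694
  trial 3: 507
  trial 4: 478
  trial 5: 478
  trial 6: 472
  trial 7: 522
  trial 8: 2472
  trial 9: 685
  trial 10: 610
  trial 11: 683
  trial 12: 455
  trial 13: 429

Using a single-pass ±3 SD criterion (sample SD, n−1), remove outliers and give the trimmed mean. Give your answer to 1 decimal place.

554.9 ms

n = 13, ΣRT = 9131, M = 702.385
Σ(x−M)² = 3504427.08; s = √(3504427.08/12) = 540.403
Cutoffs: 702.385 ± 3·540.403 → [-918.8, 2323.6]
Outside: 2472 → excluded.
Retained (n=12): Σ = 6659, mean = 6659/12 = 554.917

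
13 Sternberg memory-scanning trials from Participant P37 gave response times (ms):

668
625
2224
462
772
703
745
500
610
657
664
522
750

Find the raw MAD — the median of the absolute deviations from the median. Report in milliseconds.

81 ms

Sorted: 462, 500, 522, 610, 625, 657, 664, 668, 703, 745, 750, 772, 2224 → median = 664
|x − 664|: 4, 39, 1560, 202, 108, 39, 81, 164, 54, 7, 0, 142, 86
Sorted deviations: 0, 4, 7, 39, 39, 54, 81, 86, 108, 142, 164, 202, 1560 → MAD = 81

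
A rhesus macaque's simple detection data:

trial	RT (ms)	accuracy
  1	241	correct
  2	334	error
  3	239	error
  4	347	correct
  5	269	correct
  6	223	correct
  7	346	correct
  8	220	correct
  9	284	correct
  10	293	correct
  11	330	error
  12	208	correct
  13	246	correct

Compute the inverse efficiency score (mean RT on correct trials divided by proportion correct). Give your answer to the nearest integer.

348 ms

Correct trials (n=10): 241, 347, 269, 223, 346, 220, 284, 293, 208, 246
Mean correct RT = 2677/10 = 267.7000 ms
Proportion correct = 10/13
IES = 267.7000 / (10/13) = 348.010 ms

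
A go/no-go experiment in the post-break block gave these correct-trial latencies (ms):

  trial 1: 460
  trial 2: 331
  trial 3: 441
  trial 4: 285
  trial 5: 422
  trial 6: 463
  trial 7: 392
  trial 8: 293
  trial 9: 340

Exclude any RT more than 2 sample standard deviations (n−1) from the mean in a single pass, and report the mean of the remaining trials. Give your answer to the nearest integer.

381 ms

n = 9, ΣRT = 3427, M = 380.778
Σ(x−M)² = 39507.56; s = √(39507.56/8) = 70.274
Cutoffs: 380.778 ± 2·70.274 → [240.2, 521.3]
No RTs fall outside the cutoffs; all 9 retained. Mean = 3427/9 = 380.778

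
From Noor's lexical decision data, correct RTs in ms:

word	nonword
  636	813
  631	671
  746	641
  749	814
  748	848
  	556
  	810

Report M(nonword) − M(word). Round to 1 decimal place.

M(word) = 3510/5 = 702.000
M(nonword) = 5153/7 = 736.143
Difference = 736.143 − 702.000 = 34.143 ms

34.1 ms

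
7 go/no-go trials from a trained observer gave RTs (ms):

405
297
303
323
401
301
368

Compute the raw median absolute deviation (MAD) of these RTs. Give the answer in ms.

Sorted: 297, 301, 303, 323, 368, 401, 405 → median = 323
|x − 323|: 82, 26, 20, 0, 78, 22, 45
Sorted deviations: 0, 20, 22, 26, 45, 78, 82 → MAD = 26

26 ms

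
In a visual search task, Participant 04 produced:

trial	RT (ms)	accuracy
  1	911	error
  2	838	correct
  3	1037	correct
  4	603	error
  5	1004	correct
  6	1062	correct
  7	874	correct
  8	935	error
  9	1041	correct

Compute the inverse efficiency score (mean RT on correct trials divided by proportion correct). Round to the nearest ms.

1464 ms

Correct trials (n=6): 838, 1037, 1004, 1062, 874, 1041
Mean correct RT = 5856/6 = 976.0000 ms
Proportion correct = 6/9
IES = 976.0000 / (6/9) = 1464.000 ms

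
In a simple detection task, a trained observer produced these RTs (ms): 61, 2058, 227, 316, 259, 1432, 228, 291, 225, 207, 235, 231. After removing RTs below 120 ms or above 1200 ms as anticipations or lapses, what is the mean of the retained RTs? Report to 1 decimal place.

Excluded: 61, 1432, 2058
Retained (n=9): Σ = 2219
Mean = 2219/9 = 246.5556

246.6 ms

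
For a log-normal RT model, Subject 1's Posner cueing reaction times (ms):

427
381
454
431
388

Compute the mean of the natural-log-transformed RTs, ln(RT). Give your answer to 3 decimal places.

ln(RT): 6.0568, 5.9428, 6.1181, 6.0661, 5.9610
Σ ln(RT) = 30.1448
Mean = 30.1448/5 = 6.02896

6.029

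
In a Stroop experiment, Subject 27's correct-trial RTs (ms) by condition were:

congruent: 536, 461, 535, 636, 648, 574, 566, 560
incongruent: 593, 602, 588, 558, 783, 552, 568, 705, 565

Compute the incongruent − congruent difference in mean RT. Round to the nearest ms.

48 ms

M(congruent) = 4516/8 = 564.500
M(incongruent) = 5514/9 = 612.667
Difference = 612.667 − 564.500 = 48.167 ms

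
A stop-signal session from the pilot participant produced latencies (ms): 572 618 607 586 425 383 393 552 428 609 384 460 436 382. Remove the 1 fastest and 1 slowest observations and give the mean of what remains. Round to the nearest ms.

486 ms

Sorted: 382, 383, 384, 393, 425, 428, 436, 460, 552, 572, 586, 607, 609, 618
Drop lowest 1 (382) and highest 1 (618)
Remaining (n=12): Σ = 5835, mean = 5835/12 = 486.250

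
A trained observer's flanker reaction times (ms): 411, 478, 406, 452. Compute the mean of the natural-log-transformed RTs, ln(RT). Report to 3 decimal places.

ln(RT): 6.0186, 6.1696, 6.0064, 6.1137
Σ ln(RT) = 24.3082
Mean = 24.3082/4 = 6.07706

6.077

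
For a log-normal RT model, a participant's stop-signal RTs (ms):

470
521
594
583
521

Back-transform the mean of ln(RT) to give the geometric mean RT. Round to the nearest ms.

536 ms

ln(RT): 6.1527, 6.2558, 6.3869, 6.3682, 6.2558
Mean ln(RT) = 31.4193/5 = 6.28386
Geometric mean = exp(6.28386) = 535.85 ms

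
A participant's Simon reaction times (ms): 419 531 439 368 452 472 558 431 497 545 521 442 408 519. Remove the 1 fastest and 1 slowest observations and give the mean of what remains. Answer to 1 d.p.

473.0 ms

Sorted: 368, 408, 419, 431, 439, 442, 452, 472, 497, 519, 521, 531, 545, 558
Drop lowest 1 (368) and highest 1 (558)
Remaining (n=12): Σ = 5676, mean = 5676/12 = 473.000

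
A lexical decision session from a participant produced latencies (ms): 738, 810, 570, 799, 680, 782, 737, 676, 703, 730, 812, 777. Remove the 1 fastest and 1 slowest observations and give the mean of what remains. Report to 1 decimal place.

Sorted: 570, 676, 680, 703, 730, 737, 738, 777, 782, 799, 810, 812
Drop lowest 1 (570) and highest 1 (812)
Remaining (n=10): Σ = 7432, mean = 7432/10 = 743.200

743.2 ms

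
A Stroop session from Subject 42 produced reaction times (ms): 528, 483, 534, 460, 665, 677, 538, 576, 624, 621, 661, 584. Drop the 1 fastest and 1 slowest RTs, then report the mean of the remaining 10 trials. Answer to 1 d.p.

Sorted: 460, 483, 528, 534, 538, 576, 584, 621, 624, 661, 665, 677
Drop lowest 1 (460) and highest 1 (677)
Remaining (n=10): Σ = 5814, mean = 5814/10 = 581.400

581.4 ms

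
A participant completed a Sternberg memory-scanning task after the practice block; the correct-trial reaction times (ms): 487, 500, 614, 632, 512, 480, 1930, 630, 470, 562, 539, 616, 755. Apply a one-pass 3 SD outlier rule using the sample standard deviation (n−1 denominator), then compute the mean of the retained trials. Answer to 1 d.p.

566.4 ms

n = 13, ΣRT = 8727, M = 671.308
Σ(x−M)² = 1796176.77; s = √(1796176.77/12) = 386.887
Cutoffs: 671.308 ± 3·386.887 → [-489.4, 1832.0]
Outside: 1930 → excluded.
Retained (n=12): Σ = 6797, mean = 6797/12 = 566.417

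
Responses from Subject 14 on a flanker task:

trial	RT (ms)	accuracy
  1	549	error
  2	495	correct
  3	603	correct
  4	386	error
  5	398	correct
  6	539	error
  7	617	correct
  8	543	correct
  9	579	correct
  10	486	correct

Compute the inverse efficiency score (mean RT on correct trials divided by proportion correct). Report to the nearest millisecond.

759 ms

Correct trials (n=7): 495, 603, 398, 617, 543, 579, 486
Mean correct RT = 3721/7 = 531.5714 ms
Proportion correct = 7/10
IES = 531.5714 / (7/10) = 759.388 ms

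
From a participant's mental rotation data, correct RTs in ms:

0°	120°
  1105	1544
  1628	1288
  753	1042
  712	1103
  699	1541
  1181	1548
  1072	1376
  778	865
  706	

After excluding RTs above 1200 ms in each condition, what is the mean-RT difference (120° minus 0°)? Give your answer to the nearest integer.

128 ms

0°: exclude 1628
120°: exclude 1544, 1288, 1541, 1548, 1376
M(0°) = 7006/8 = 875.750
M(120°) = 3010/3 = 1003.333
Difference = 1003.333 − 875.750 = 127.583 ms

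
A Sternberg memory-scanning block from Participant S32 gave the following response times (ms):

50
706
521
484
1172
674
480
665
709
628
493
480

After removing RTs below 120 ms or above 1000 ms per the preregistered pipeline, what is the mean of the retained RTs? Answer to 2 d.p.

Excluded: 50, 1172
Retained (n=10): Σ = 5840
Mean = 5840/10 = 584.0000

584.00 ms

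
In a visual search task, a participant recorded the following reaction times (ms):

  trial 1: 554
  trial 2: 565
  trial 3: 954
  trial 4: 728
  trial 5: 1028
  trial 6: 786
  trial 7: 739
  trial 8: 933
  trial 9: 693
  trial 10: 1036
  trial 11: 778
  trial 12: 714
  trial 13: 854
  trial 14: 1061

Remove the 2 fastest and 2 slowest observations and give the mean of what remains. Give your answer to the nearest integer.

Sorted: 554, 565, 693, 714, 728, 739, 778, 786, 854, 933, 954, 1028, 1036, 1061
Drop lowest 2 (554, 565) and highest 2 (1036, 1061)
Remaining (n=10): Σ = 8207, mean = 8207/10 = 820.700

821 ms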